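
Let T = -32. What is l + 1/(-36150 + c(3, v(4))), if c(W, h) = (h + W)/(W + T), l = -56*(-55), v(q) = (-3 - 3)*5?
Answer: 3228834811/1048323 ≈ 3080.0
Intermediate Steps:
v(q) = -30 (v(q) = -6*5 = -30)
l = 3080
c(W, h) = (W + h)/(-32 + W) (c(W, h) = (h + W)/(W - 32) = (W + h)/(-32 + W))
l + 1/(-36150 + c(3, v(4))) = 3080 + 1/(-36150 + (3 - 30)/(-32 + 3)) = 3080 + 1/(-36150 - 27/(-29)) = 3080 + 1/(-36150 - 1/29*(-27)) = 3080 + 1/(-36150 + 27/29) = 3080 + 1/(-1048323/29) = 3080 - 29/1048323 = 3228834811/1048323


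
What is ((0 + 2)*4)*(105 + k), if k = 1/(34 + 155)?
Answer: 158768/189 ≈ 840.04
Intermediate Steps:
k = 1/189 ≈ 0.0052910
((0 + 2)*4)*(105 + k) = ((0 + 2)*4)*(105 + 1/189) = (2*4)*(19846/189) = 8*(19846/189) = 158768/189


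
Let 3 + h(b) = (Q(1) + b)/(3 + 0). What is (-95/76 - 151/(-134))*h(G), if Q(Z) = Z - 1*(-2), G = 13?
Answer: -77/268 ≈ -0.28731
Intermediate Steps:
Q(Z) = 2 + Z (Q(Z) = Z + 2 = 2 + Z)
h(b) = -2 + b/3 (h(b) = -3 + ((2 + 1) + b)/(3 + 0) = -3 + (3 + b)/3 = -3 + (3 + b)*(1/3) = -3 + (1 + b/3) = -2 + b/3)
(-95/76 - 151/(-134))*h(G) = (-95/76 - 151/(-134))*(-2 + (1/3)*13) = (-95*1/76 - 151*(-1/134))*(-2 + 13/3) = (-5/4 + 151/134)*(7/3) = -33/268*7/3 = -77/268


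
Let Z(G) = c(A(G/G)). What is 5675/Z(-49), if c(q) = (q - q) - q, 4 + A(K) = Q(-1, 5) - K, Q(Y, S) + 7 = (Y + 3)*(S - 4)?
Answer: 1135/2 ≈ 567.50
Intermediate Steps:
Q(Y, S) = -7 + (-4 + S)*(3 + Y) (Q(Y, S) = -7 + (Y + 3)*(S - 4) = -7 + (3 + Y)*(-4 + S) = -7 + (-4 + S)*(3 + Y))
A(K) = -9 - K (A(K) = -4 + ((-19 - 4*(-1) + 3*5 + 5*(-1)) - K) = -4 + ((-19 + 4 + 15 - 5) - K) = -4 + (-5 - K) = -9 - K)
c(q) = -q (c(q) = 0 - q = -q)
Z(G) = 10 (Z(G) = -(-9 - G/G) = -(-9 - 1*1) = -(-9 - 1) = -1*(-10) = 10)
5675/Z(-49) = 5675/10 = 5675*(⅒) = 1135/2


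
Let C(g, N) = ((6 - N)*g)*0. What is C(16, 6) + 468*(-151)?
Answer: -70668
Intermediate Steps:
C(g, N) = 0 (C(g, N) = (g*(6 - N))*0 = 0)
C(16, 6) + 468*(-151) = 0 + 468*(-151) = 0 - 70668 = -70668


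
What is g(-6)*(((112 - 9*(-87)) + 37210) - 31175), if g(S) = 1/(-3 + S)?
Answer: -770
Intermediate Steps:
g(-6)*(((112 - 9*(-87)) + 37210) - 31175) = (((112 - 9*(-87)) + 37210) - 31175)/(-3 - 6) = (((112 + 783) + 37210) - 31175)/(-9) = -((895 + 37210) - 31175)/9 = -(38105 - 31175)/9 = -⅑*6930 = -770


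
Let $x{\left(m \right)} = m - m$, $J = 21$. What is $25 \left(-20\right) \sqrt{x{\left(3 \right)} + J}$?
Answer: $- 500 \sqrt{21} \approx -2291.3$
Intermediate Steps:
$x{\left(m \right)} = 0$
$25 \left(-20\right) \sqrt{x{\left(3 \right)} + J} = 25 \left(-20\right) \sqrt{0 + 21} = - 500 \sqrt{21}$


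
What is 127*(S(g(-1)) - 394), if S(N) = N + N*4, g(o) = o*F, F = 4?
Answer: -52578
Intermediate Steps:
g(o) = 4*o (g(o) = o*4 = 4*o)
S(N) = 5*N (S(N) = N + 4*N = 5*N)
127*(S(g(-1)) - 394) = 127*(5*(4*(-1)) - 394) = 127*(5*(-4) - 394) = 127*(-20 - 394) = 127*(-414) = -52578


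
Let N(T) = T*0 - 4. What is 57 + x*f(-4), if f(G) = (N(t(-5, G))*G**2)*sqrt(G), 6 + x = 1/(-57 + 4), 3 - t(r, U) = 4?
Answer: 57 + 40832*I/53 ≈ 57.0 + 770.42*I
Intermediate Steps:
t(r, U) = -1 (t(r, U) = 3 - 1*4 = 3 - 4 = -1)
N(T) = -4 (N(T) = 0 - 4 = -4)
x = -319/53 (x = -6 + 1/(-57 + 4) = -6 + 1/(-53) = -6 - 1/53 = -319/53 ≈ -6.0189)
f(G) = -4*G**(5/2) (f(G) = (-4*G**2)*sqrt(G) = -4*G**(5/2))
57 + x*f(-4) = 57 - (-1276)*(-4)**(5/2)/53 = 57 - (-1276)*32*I/53 = 57 - (-40832)*I/53 = 57 + 40832*I/53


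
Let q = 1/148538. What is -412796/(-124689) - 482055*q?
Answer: 1208936353/18521054682 ≈ 0.065274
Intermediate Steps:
q = 1/148538 ≈ 6.7323e-6
-412796/(-124689) - 482055*q = -412796/(-124689) - 482055/(1/(1/148538)) = -412796*(-1/124689) - 482055/148538 = 412796/124689 - 482055*1/148538 = 412796/124689 - 482055/148538 = 1208936353/18521054682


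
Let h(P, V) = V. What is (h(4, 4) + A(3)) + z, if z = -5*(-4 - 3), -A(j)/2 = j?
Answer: 33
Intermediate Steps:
A(j) = -2*j
z = 35 (z = -5*(-7) = 35)
(h(4, 4) + A(3)) + z = (4 - 2*3) + 35 = (4 - 6) + 35 = -2 + 35 = 33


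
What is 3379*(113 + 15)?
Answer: 432512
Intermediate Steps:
3379*(113 + 15) = 3379*128 = 432512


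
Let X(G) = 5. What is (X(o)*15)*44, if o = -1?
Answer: 3300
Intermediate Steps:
(X(o)*15)*44 = (5*15)*44 = 75*44 = 3300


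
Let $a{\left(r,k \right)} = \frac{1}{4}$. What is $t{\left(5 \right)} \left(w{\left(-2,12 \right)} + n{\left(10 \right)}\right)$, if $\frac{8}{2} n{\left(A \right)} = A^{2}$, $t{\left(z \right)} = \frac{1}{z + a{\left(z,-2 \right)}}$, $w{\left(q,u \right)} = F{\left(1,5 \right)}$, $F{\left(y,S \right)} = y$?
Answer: $\frac{104}{21} \approx 4.9524$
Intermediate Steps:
$a{\left(r,k \right)} = \frac{1}{4}$
$w{\left(q,u \right)} = 1$
$t{\left(z \right)} = \frac{1}{\frac{1}{4} + z}$ ($t{\left(z \right)} = \frac{1}{z + \frac{1}{4}} = \frac{1}{\frac{1}{4} + z}$)
$n{\left(A \right)} = \frac{A^{2}}{4}$
$t{\left(5 \right)} \left(w{\left(-2,12 \right)} + n{\left(10 \right)}\right) = \frac{4}{1 + 4 \cdot 5} \left(1 + \frac{10^{2}}{4}\right) = \frac{4}{1 + 20} \left(1 + \frac{1}{4} \cdot 100\right) = \frac{4}{21} \left(1 + 25\right) = 4 \cdot \frac{1}{21} \cdot 26 = \frac{4}{21} \cdot 26 = \frac{104}{21}$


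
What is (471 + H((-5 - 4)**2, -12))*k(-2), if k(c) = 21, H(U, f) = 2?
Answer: 9933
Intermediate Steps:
(471 + H((-5 - 4)**2, -12))*k(-2) = (471 + 2)*21 = 473*21 = 9933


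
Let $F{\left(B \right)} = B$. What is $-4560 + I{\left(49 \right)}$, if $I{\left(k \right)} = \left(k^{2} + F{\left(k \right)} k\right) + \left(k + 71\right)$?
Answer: $362$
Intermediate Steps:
$I{\left(k \right)} = 71 + k + 2 k^{2}$ ($I{\left(k \right)} = \left(k^{2} + k k\right) + \left(k + 71\right) = \left(k^{2} + k^{2}\right) + \left(71 + k\right) = 2 k^{2} + \left(71 + k\right) = 71 + k + 2 k^{2}$)
$-4560 + I{\left(49 \right)} = -4560 + \left(71 + 49 + 2 \cdot 49^{2}\right) = -4560 + \left(71 + 49 + 2 \cdot 2401\right) = -4560 + \left(71 + 49 + 4802\right) = -4560 + 4922 = 362$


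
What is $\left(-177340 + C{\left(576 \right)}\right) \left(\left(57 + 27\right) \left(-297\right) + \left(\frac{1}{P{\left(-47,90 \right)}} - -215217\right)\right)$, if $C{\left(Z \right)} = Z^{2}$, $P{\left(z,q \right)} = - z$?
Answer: $\frac{1381066168784}{47} \approx 2.9384 \cdot 10^{10}$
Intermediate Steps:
$\left(-177340 + C{\left(576 \right)}\right) \left(\left(57 + 27\right) \left(-297\right) + \left(\frac{1}{P{\left(-47,90 \right)}} - -215217\right)\right) = \left(-177340 + 576^{2}\right) \left(\left(57 + 27\right) \left(-297\right) + \left(\frac{1}{\left(-1\right) \left(-47\right)} - -215217\right)\right) = \left(-177340 + 331776\right) \left(84 \left(-297\right) + \left(\frac{1}{47} + 215217\right)\right) = 154436 \left(-24948 + \left(\frac{1}{47} + 215217\right)\right) = 154436 \left(-24948 + \frac{10115200}{47}\right) = 154436 \cdot \frac{8942644}{47} = \frac{1381066168784}{47}$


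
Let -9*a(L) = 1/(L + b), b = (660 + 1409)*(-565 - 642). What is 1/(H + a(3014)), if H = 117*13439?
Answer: 22448421/35297066588824 ≈ 6.3599e-7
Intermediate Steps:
b = -2497283 (b = 2069*(-1207) = -2497283)
a(L) = -1/(9*(-2497283 + L)) (a(L) = -1/(9*(L - 2497283)) = -1/(9*(-2497283 + L)))
H = 1572363
1/(H + a(3014)) = 1/(1572363 - 1/(-22475547 + 9*3014)) = 1/(1572363 - 1/(-22475547 + 27126)) = 1/(1572363 - 1/(-22448421)) = 1/(1572363 - 1*(-1/22448421)) = 1/(1572363 + 1/22448421) = 1/(35297066588824/22448421) = 22448421/35297066588824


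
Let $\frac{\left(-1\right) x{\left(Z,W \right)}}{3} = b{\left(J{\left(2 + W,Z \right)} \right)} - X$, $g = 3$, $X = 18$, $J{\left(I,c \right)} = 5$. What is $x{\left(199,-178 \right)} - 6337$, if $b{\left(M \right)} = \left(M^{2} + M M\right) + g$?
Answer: $-6442$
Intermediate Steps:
$b{\left(M \right)} = 3 + 2 M^{2}$ ($b{\left(M \right)} = \left(M^{2} + M M\right) + 3 = \left(M^{2} + M^{2}\right) + 3 = 2 M^{2} + 3 = 3 + 2 M^{2}$)
$x{\left(Z,W \right)} = -105$ ($x{\left(Z,W \right)} = - 3 \left(\left(3 + 2 \cdot 5^{2}\right) - 18\right) = - 3 \left(\left(3 + 2 \cdot 25\right) - 18\right) = - 3 \left(\left(3 + 50\right) - 18\right) = - 3 \left(53 - 18\right) = \left(-3\right) 35 = -105$)
$x{\left(199,-178 \right)} - 6337 = -105 - 6337 = -6442$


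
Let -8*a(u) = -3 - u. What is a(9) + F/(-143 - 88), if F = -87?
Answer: 289/154 ≈ 1.8766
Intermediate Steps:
a(u) = 3/8 + u/8 (a(u) = -(-3 - u)/8 = 3/8 + u/8)
a(9) + F/(-143 - 88) = (3/8 + (⅛)*9) - 87/(-143 - 88) = (3/8 + 9/8) - 87/(-231) = 3/2 - 1/231*(-87) = 3/2 + 29/77 = 289/154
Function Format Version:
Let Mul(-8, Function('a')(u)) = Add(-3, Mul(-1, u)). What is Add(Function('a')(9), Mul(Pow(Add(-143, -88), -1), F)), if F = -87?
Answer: Rational(289, 154) ≈ 1.8766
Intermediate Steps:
Function('a')(u) = Add(Rational(3, 8), Mul(Rational(1, 8), u)) (Function('a')(u) = Mul(Rational(-1, 8), Add(-3, Mul(-1, u))) = Add(Rational(3, 8), Mul(Rational(1, 8), u)))
Add(Function('a')(9), Mul(Pow(Add(-143, -88), -1), F)) = Add(Add(Rational(3, 8), Mul(Rational(1, 8), 9)), Mul(Pow(Add(-143, -88), -1), -87)) = Add(Add(Rational(3, 8), Rational(9, 8)), Mul(Pow(-231, -1), -87)) = Add(Rational(3, 2), Mul(Rational(-1, 231), -87)) = Add(Rational(3, 2), Rational(29, 77)) = Rational(289, 154)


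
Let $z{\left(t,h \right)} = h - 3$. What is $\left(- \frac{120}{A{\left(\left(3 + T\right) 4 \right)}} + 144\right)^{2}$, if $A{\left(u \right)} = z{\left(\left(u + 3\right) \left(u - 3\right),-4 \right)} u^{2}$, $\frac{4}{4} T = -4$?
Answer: $\frac{4124961}{196} \approx 21046.0$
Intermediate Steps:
$T = -4$
$z{\left(t,h \right)} = -3 + h$ ($z{\left(t,h \right)} = h - 3 = -3 + h$)
$A{\left(u \right)} = - 7 u^{2}$ ($A{\left(u \right)} = \left(-3 - 4\right) u^{2} = - 7 u^{2}$)
$\left(- \frac{120}{A{\left(\left(3 + T\right) 4 \right)}} + 144\right)^{2} = \left(- \frac{120}{\left(-7\right) \left(\left(3 - 4\right) 4\right)^{2}} + 144\right)^{2} = \left(- \frac{120}{\left(-7\right) \left(\left(-1\right) 4\right)^{2}} + 144\right)^{2} = \left(- \frac{120}{\left(-7\right) \left(-4\right)^{2}} + 144\right)^{2} = \left(- \frac{120}{\left(-7\right) 16} + 144\right)^{2} = \left(- \frac{120}{-112} + 144\right)^{2} = \left(\left(-120\right) \left(- \frac{1}{112}\right) + 144\right)^{2} = \left(\frac{15}{14} + 144\right)^{2} = \left(\frac{2031}{14}\right)^{2} = \frac{4124961}{196}$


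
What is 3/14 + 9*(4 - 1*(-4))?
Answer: 1011/14 ≈ 72.214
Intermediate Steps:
3/14 + 9*(4 - 1*(-4)) = 3*(1/14) + 9*(4 + 4) = 3/14 + 9*8 = 3/14 + 72 = 1011/14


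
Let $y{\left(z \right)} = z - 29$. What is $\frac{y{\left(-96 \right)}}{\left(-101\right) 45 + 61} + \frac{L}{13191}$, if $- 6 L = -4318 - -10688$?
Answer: $- \frac{9334915}{177445332} \approx -0.052607$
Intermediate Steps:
$y{\left(z \right)} = -29 + z$
$L = - \frac{3185}{3}$ ($L = - \frac{-4318 - -10688}{6} = - \frac{-4318 + 10688}{6} = \left(- \frac{1}{6}\right) 6370 = - \frac{3185}{3} \approx -1061.7$)
$\frac{y{\left(-96 \right)}}{\left(-101\right) 45 + 61} + \frac{L}{13191} = \frac{-29 - 96}{\left(-101\right) 45 + 61} - \frac{3185}{3 \cdot 13191} = - \frac{125}{-4545 + 61} - \frac{3185}{39573} = - \frac{125}{-4484} - \frac{3185}{39573} = \left(-125\right) \left(- \frac{1}{4484}\right) - \frac{3185}{39573} = \frac{125}{4484} - \frac{3185}{39573} = - \frac{9334915}{177445332}$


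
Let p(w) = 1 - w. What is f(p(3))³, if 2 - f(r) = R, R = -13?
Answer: 3375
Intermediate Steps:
f(r) = 15 (f(r) = 2 - 1*(-13) = 2 + 13 = 15)
f(p(3))³ = 15³ = 3375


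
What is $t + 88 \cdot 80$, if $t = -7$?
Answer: $7033$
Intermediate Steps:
$t + 88 \cdot 80 = -7 + 88 \cdot 80 = -7 + 7040 = 7033$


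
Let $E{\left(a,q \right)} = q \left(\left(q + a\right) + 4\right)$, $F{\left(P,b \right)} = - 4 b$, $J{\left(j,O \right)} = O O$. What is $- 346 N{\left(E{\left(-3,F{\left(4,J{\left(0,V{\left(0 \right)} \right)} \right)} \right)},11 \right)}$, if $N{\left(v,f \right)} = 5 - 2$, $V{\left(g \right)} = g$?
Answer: $-1038$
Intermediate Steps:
$J{\left(j,O \right)} = O^{2}$
$E{\left(a,q \right)} = q \left(4 + a + q\right)$ ($E{\left(a,q \right)} = q \left(\left(a + q\right) + 4\right) = q \left(4 + a + q\right)$)
$N{\left(v,f \right)} = 3$ ($N{\left(v,f \right)} = 5 - 2 = 3$)
$- 346 N{\left(E{\left(-3,F{\left(4,J{\left(0,V{\left(0 \right)} \right)} \right)} \right)},11 \right)} = \left(-346\right) 3 = -1038$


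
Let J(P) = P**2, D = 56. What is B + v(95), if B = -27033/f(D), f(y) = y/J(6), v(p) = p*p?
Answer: -116947/14 ≈ -8353.4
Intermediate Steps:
v(p) = p**2
f(y) = y/36 (f(y) = y/(6**2) = y/36)
B = -243297/14 (B = -27033/((1/36)*56) = -27033/14/9 = -27033*9/14 = -243297/14 ≈ -17378.)
B + v(95) = -243297/14 + 95**2 = -243297/14 + 9025 = -116947/14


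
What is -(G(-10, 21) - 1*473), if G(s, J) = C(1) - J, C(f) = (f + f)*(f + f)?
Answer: 490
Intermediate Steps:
C(f) = 4*f**2 (C(f) = (2*f)*(2*f) = 4*f**2)
G(s, J) = 4 - J (G(s, J) = 4*1**2 - J = 4*1 - J = 4 - J)
-(G(-10, 21) - 1*473) = -((4 - 1*21) - 1*473) = -((4 - 21) - 473) = -(-17 - 473) = -1*(-490) = 490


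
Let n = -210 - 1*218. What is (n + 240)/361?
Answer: -188/361 ≈ -0.52078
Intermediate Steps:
n = -428 (n = -210 - 218 = -428)
(n + 240)/361 = (-428 + 240)/361 = -188*1/361 = -188/361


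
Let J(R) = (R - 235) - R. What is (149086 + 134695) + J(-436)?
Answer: 283546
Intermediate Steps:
J(R) = -235 (J(R) = (-235 + R) - R = -235)
(149086 + 134695) + J(-436) = (149086 + 134695) - 235 = 283781 - 235 = 283546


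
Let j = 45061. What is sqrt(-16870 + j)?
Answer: sqrt(28191) ≈ 167.90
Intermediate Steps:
sqrt(-16870 + j) = sqrt(-16870 + 45061) = sqrt(28191)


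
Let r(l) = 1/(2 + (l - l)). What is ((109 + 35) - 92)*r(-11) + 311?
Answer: 337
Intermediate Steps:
r(l) = 1/2 (r(l) = 1/(2 + 0) = 1/2)
((109 + 35) - 92)*r(-11) + 311 = ((109 + 35) - 92)*(1/2) + 311 = (144 - 92)*(1/2) + 311 = 52*(1/2) + 311 = 26 + 311 = 337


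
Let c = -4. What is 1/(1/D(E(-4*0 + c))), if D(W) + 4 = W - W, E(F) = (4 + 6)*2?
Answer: -4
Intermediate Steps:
E(F) = 20 (E(F) = 10*2 = 20)
D(W) = -4 (D(W) = -4 + (W - W) = -4 + 0 = -4)
1/(1/D(E(-4*0 + c))) = 1/(1/(-4)) = 1/(-¼) = -4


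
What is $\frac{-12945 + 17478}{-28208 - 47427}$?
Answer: $- \frac{4533}{75635} \approx -0.059933$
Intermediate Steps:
$\frac{-12945 + 17478}{-28208 - 47427} = \frac{4533}{-75635} = 4533 \left(- \frac{1}{75635}\right) = - \frac{4533}{75635}$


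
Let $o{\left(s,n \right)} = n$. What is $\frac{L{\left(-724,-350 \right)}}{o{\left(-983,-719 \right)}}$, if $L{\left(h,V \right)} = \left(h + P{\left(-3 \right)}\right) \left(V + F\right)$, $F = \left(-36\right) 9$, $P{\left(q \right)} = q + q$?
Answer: $- \frac{492020}{719} \approx -684.31$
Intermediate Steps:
$P{\left(q \right)} = 2 q$
$F = -324$
$L{\left(h,V \right)} = \left(-324 + V\right) \left(-6 + h\right)$ ($L{\left(h,V \right)} = \left(h + 2 \left(-3\right)\right) \left(V - 324\right) = \left(h - 6\right) \left(-324 + V\right) = \left(-6 + h\right) \left(-324 + V\right) = \left(-324 + V\right) \left(-6 + h\right)$)
$\frac{L{\left(-724,-350 \right)}}{o{\left(-983,-719 \right)}} = \frac{1944 - -234576 - -2100 - -253400}{-719} = \left(1944 + 234576 + 2100 + 253400\right) \left(- \frac{1}{719}\right) = 492020 \left(- \frac{1}{719}\right) = - \frac{492020}{719}$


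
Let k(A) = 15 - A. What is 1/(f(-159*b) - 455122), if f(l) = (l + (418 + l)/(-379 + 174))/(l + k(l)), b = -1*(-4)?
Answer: -3075/1399630312 ≈ -2.1970e-6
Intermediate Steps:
b = 4
f(l) = -418/3075 + 68*l/1025 (f(l) = (l + (418 + l)/(-379 + 174))/(l + (15 - l)) = (l + (418 + l)/(-205))/15 = (l + (418 + l)*(-1/205))*(1/15) = (l + (-418/205 - l/205))*(1/15) = (-418/205 + 204*l/205)*(1/15) = -418/3075 + 68*l/1025)
1/(f(-159*b) - 455122) = 1/((-418/3075 + 68*(-159*4)/1025) - 455122) = 1/((-418/3075 + (68/1025)*(-636)) - 455122) = 1/((-418/3075 - 43248/1025) - 455122) = 1/(-130162/3075 - 455122) = 1/(-1399630312/3075) = -3075/1399630312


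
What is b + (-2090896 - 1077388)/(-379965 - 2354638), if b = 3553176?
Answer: 9716528917412/2734603 ≈ 3.5532e+6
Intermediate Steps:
b + (-2090896 - 1077388)/(-379965 - 2354638) = 3553176 + (-2090896 - 1077388)/(-379965 - 2354638) = 3553176 - 3168284/(-2734603) = 3553176 - 3168284*(-1/2734603) = 3553176 + 3168284/2734603 = 9716528917412/2734603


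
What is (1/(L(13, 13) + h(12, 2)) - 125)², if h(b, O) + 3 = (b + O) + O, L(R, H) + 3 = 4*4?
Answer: 10556001/676 ≈ 15615.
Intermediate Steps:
L(R, H) = 13 (L(R, H) = -3 + 4*4 = -3 + 16 = 13)
h(b, O) = -3 + b + 2*O (h(b, O) = -3 + ((b + O) + O) = -3 + ((O + b) + O) = -3 + (b + 2*O) = -3 + b + 2*O)
(1/(L(13, 13) + h(12, 2)) - 125)² = (1/(13 + (-3 + 12 + 2*2)) - 125)² = (1/(13 + (-3 + 12 + 4)) - 125)² = (1/(13 + 13) - 125)² = (1/26 - 125)² = (-3249/26)² = 10556001/676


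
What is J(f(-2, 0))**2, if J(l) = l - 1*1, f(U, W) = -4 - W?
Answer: 25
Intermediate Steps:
J(l) = -1 + l (J(l) = l - 1 = -1 + l)
J(f(-2, 0))**2 = (-1 + (-4 - 1*0))**2 = (-1 + (-4 + 0))**2 = (-1 - 4)**2 = (-5)**2 = 25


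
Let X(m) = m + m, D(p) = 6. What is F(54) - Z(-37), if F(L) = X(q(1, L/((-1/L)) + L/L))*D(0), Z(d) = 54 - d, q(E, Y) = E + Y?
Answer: -35059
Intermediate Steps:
X(m) = 2*m
F(L) = 24 - 12*L² (F(L) = (2*(1 + (L/((-1/L)) + L/L)))*6 = (2*(1 + (L*(-L) + 1)))*6 = (2*(1 + (-L² + 1)))*6 = (2*(1 + (1 - L²)))*6 = (2*(2 - L²))*6 = (4 - 2*L²)*6 = 24 - 12*L²)
F(54) - Z(-37) = (24 - 12*54²) - (54 - 1*(-37)) = (24 - 12*2916) - (54 + 37) = (24 - 34992) - 1*91 = -34968 - 91 = -35059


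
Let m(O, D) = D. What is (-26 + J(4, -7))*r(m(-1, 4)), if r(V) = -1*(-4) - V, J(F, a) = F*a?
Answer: 0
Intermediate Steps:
r(V) = 4 - V
(-26 + J(4, -7))*r(m(-1, 4)) = (-26 + 4*(-7))*(4 - 1*4) = (-26 - 28)*(4 - 4) = -54*0 = 0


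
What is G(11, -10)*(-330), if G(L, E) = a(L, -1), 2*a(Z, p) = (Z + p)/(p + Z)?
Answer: -165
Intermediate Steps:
a(Z, p) = 1/2 (a(Z, p) = ((Z + p)/(p + Z))/2 = ((Z + p)/(Z + p))/2 = (1/2)*1 = 1/2)
G(L, E) = 1/2
G(11, -10)*(-330) = (1/2)*(-330) = -165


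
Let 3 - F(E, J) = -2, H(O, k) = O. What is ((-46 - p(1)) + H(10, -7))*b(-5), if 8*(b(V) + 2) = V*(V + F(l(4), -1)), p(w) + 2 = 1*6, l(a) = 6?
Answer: 80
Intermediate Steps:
p(w) = 4 (p(w) = -2 + 1*6 = -2 + 6 = 4)
F(E, J) = 5 (F(E, J) = 3 - 1*(-2) = 3 + 2 = 5)
b(V) = -2 + V*(5 + V)/8 (b(V) = -2 + (V*(V + 5))/8 = -2 + (V*(5 + V))/8 = -2 + V*(5 + V)/8)
((-46 - p(1)) + H(10, -7))*b(-5) = ((-46 - 1*4) + 10)*(-2 + (1/8)*(-5)**2 + (5/8)*(-5)) = ((-46 - 4) + 10)*(-2 + (1/8)*25 - 25/8) = (-50 + 10)*(-2 + 25/8 - 25/8) = -40*(-2) = 80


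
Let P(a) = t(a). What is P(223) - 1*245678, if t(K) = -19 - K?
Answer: -245920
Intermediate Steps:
P(a) = -19 - a
P(223) - 1*245678 = (-19 - 1*223) - 1*245678 = (-19 - 223) - 245678 = -242 - 245678 = -245920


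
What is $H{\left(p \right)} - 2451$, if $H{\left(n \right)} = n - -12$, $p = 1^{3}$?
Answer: $-2438$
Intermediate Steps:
$p = 1$
$H{\left(n \right)} = 12 + n$ ($H{\left(n \right)} = n + 12 = 12 + n$)
$H{\left(p \right)} - 2451 = \left(12 + 1\right) - 2451 = 13 - 2451 = -2438$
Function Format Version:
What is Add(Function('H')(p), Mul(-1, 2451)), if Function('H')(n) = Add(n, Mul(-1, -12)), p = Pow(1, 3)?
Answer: -2438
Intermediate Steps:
p = 1
Function('H')(n) = Add(12, n) (Function('H')(n) = Add(n, 12) = Add(12, n))
Add(Function('H')(p), Mul(-1, 2451)) = Add(Add(12, 1), Mul(-1, 2451)) = Add(13, -2451) = -2438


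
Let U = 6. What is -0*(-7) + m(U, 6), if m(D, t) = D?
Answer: 6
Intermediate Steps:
-0*(-7) + m(U, 6) = -0*(-7) + 6 = -22*0 + 6 = 0 + 6 = 6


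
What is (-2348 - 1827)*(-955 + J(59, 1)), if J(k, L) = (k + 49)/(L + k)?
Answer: 3979610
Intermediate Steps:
J(k, L) = (49 + k)/(L + k)
(-2348 - 1827)*(-955 + J(59, 1)) = (-2348 - 1827)*(-955 + (49 + 59)/(1 + 59)) = -4175*(-955 + 108/60) = -4175*(-955 + (1/60)*108) = -4175*(-955 + 9/5) = -4175*(-4766/5) = 3979610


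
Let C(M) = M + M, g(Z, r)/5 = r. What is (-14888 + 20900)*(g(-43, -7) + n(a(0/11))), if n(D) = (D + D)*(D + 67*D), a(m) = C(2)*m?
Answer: -210420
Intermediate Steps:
g(Z, r) = 5*r
C(M) = 2*M
a(m) = 4*m (a(m) = (2*2)*m = 4*m)
n(D) = 136*D**2 (n(D) = (2*D)*(68*D) = 136*D**2)
(-14888 + 20900)*(g(-43, -7) + n(a(0/11))) = (-14888 + 20900)*(5*(-7) + 136*(4*(0/11))**2) = 6012*(-35 + 136*(4*(0*(1/11)))**2) = 6012*(-35 + 136*(4*0)**2) = 6012*(-35 + 136*0**2) = 6012*(-35 + 136*0) = 6012*(-35 + 0) = 6012*(-35) = -210420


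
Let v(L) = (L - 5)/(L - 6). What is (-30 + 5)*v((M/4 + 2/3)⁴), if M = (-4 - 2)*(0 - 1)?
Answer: -110405/4157 ≈ -26.559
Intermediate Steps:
M = 6 (M = -6*(-1) = 6)
v(L) = (-5 + L)/(-6 + L)
(-30 + 5)*v((M/4 + 2/3)⁴) = (-30 + 5)*((-5 + (6/4 + 2/3)⁴)/(-6 + (6/4 + 2/3)⁴)) = -25*(-5 + (6*(¼) + 2*(⅓))⁴)/(-6 + (6*(¼) + 2*(⅓))⁴) = -25*(-5 + (3/2 + ⅔)⁴)/(-6 + (3/2 + ⅔)⁴) = -25*(-5 + (13/6)⁴)/(-6 + (13/6)⁴) = -25*(-5 + 28561/1296)/(-6 + 28561/1296) = -25*22081/(20785/1296*1296) = -6480*22081/(4157*1296) = -25*22081/20785 = -110405/4157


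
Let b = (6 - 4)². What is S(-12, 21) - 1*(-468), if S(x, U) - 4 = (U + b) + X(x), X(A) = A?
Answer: 485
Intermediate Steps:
b = 4 (b = 2² = 4)
S(x, U) = 8 + U + x (S(x, U) = 4 + ((U + 4) + x) = 4 + ((4 + U) + x) = 4 + (4 + U + x) = 8 + U + x)
S(-12, 21) - 1*(-468) = (8 + 21 - 12) - 1*(-468) = 17 + 468 = 485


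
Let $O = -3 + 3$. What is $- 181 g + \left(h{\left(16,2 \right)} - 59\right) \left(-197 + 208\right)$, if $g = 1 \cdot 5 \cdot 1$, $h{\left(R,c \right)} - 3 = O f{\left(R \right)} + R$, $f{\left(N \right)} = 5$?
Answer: $-1345$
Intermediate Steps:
$O = 0$
$h{\left(R,c \right)} = 3 + R$ ($h{\left(R,c \right)} = 3 + \left(0 \cdot 5 + R\right) = 3 + \left(0 + R\right) = 3 + R$)
$g = 5$ ($g = 5 \cdot 1 = 5$)
$- 181 g + \left(h{\left(16,2 \right)} - 59\right) \left(-197 + 208\right) = \left(-181\right) 5 + \left(\left(3 + 16\right) - 59\right) \left(-197 + 208\right) = -905 + \left(19 - 59\right) 11 = -905 - 440 = -1345$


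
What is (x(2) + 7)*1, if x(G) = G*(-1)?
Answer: 5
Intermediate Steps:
x(G) = -G
(x(2) + 7)*1 = (-1*2 + 7)*1 = (-2 + 7)*1 = 5*1 = 5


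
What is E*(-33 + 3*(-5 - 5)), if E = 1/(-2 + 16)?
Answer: -9/2 ≈ -4.5000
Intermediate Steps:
E = 1/14 ≈ 0.071429
E*(-33 + 3*(-5 - 5)) = (-33 + 3*(-5 - 5))/14 = (-33 + 3*(-10))/14 = (-33 - 30)/14 = (1/14)*(-63) = -9/2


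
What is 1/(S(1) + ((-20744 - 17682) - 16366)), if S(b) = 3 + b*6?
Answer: -1/54783 ≈ -1.8254e-5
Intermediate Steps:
S(b) = 3 + 6*b
1/(S(1) + ((-20744 - 17682) - 16366)) = 1/((3 + 6*1) + ((-20744 - 17682) - 16366)) = 1/((3 + 6) + (-38426 - 16366)) = 1/(9 - 54792) = 1/(-54783) = -1/54783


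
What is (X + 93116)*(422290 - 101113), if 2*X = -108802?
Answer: 12434367555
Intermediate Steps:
X = -54401 (X = (½)*(-108802) = -54401)
(X + 93116)*(422290 - 101113) = (-54401 + 93116)*(422290 - 101113) = 38715*321177 = 12434367555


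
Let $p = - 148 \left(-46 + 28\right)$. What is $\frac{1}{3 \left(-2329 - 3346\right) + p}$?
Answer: $- \frac{1}{14361} \approx -6.9633 \cdot 10^{-5}$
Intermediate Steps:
$p = 2664$ ($p = \left(-148\right) \left(-18\right) = 2664$)
$\frac{1}{3 \left(-2329 - 3346\right) + p} = \frac{1}{3 \left(-2329 - 3346\right) + 2664} = \frac{1}{3 \left(-5675\right) + 2664} = \frac{1}{-17025 + 2664} = \frac{1}{-14361} = - \frac{1}{14361}$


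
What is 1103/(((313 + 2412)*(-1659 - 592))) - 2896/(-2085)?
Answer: 3552338369/2557867575 ≈ 1.3888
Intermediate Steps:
1103/(((313 + 2412)*(-1659 - 592))) - 2896/(-2085) = 1103/((2725*(-2251))) - 2896*(-1/2085) = 1103/(-6133975) + 2896/2085 = 1103*(-1/6133975) + 2896/2085 = -1103/6133975 + 2896/2085 = 3552338369/2557867575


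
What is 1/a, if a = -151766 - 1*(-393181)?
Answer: 1/241415 ≈ 4.1422e-6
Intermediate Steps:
a = 241415 (a = -151766 + 393181 = 241415)
1/a = 1/241415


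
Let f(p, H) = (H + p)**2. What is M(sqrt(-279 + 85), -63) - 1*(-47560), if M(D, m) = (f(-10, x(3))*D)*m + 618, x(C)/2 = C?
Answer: 48178 - 1008*I*sqrt(194) ≈ 48178.0 - 14040.0*I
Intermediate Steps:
x(C) = 2*C
M(D, m) = 618 + 16*D*m (M(D, m) = ((2*3 - 10)**2*D)*m + 618 = ((6 - 10)**2*D)*m + 618 = ((-4)**2*D)*m + 618 = (16*D)*m + 618 = 16*D*m + 618 = 618 + 16*D*m)
M(sqrt(-279 + 85), -63) - 1*(-47560) = (618 + 16*sqrt(-279 + 85)*(-63)) - 1*(-47560) = (618 + 16*sqrt(-194)*(-63)) + 47560 = (618 + 16*(I*sqrt(194))*(-63)) + 47560 = (618 - 1008*I*sqrt(194)) + 47560 = 48178 - 1008*I*sqrt(194)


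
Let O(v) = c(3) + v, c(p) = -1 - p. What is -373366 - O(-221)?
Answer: -373141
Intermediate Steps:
O(v) = -4 + v (O(v) = (-1 - 1*3) + v = (-1 - 3) + v = -4 + v)
-373366 - O(-221) = -373366 - (-4 - 221) = -373366 - 1*(-225) = -373366 + 225 = -373141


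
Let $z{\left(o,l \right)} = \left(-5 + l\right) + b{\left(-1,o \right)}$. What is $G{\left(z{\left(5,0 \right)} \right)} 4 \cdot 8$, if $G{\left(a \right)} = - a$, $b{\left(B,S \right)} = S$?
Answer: $0$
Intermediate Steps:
$z{\left(o,l \right)} = -5 + l + o$ ($z{\left(o,l \right)} = \left(-5 + l\right) + o = -5 + l + o$)
$G{\left(z{\left(5,0 \right)} \right)} 4 \cdot 8 = - (-5 + 0 + 5) 4 \cdot 8 = \left(-1\right) 0 \cdot 4 \cdot 8 = 0 \cdot 4 \cdot 8 = 0 \cdot 8 = 0$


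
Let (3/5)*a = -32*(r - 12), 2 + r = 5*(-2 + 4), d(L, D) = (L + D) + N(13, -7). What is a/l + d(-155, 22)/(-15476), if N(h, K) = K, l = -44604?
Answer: 551815/129429657 ≈ 0.0042634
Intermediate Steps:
d(L, D) = -7 + D + L (d(L, D) = (L + D) - 7 = (D + L) - 7 = -7 + D + L)
r = 8 (r = -2 + 5*(-2 + 4) = -2 + 5*2 = -2 + 10 = 8)
a = 640/3 (a = 5*(-32*(8 - 12))/3 = 5*(-32*(-4))/3 = (5/3)*128 = 640/3 ≈ 213.33)
a/l + d(-155, 22)/(-15476) = (640/3)/(-44604) + (-7 + 22 - 155)/(-15476) = (640/3)*(-1/44604) - 140*(-1/15476) = -160/33453 + 35/3869 = 551815/129429657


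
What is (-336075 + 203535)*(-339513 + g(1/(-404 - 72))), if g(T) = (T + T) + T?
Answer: 5354887408785/119 ≈ 4.4999e+10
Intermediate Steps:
g(T) = 3*T (g(T) = 2*T + T = 3*T)
(-336075 + 203535)*(-339513 + g(1/(-404 - 72))) = (-336075 + 203535)*(-339513 + 3/(-404 - 72)) = -132540*(-339513 + 3/(-476)) = -132540*(-339513 + 3*(-1/476)) = -132540*(-339513 - 3/476) = -132540*(-161608191/476) = 5354887408785/119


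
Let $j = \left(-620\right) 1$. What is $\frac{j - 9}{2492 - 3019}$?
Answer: $\frac{37}{31} \approx 1.1935$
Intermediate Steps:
$j = -620$
$\frac{j - 9}{2492 - 3019} = \frac{-620 - 9}{2492 - 3019} = - \frac{629}{-527} = \left(-629\right) \left(- \frac{1}{527}\right) = \frac{37}{31}$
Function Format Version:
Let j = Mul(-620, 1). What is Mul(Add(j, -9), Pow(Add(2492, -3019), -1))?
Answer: Rational(37, 31) ≈ 1.1935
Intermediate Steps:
j = -620
Mul(Add(j, -9), Pow(Add(2492, -3019), -1)) = Mul(Add(-620, -9), Pow(Add(2492, -3019), -1)) = Mul(-629, Pow(-527, -1)) = Mul(-629, Rational(-1, 527)) = Rational(37, 31)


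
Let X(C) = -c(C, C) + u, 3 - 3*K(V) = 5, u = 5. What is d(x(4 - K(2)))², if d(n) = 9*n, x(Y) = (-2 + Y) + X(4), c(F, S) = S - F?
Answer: 4761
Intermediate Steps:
K(V) = -⅔ (K(V) = 1 - ⅓*5 = 1 - 5/3 = -⅔)
X(C) = 5 (X(C) = -(C - C) + 5 = -1*0 + 5 = 0 + 5 = 5)
x(Y) = 3 + Y (x(Y) = (-2 + Y) + 5 = 3 + Y)
d(x(4 - K(2)))² = (9*(3 + (4 - 1*(-⅔))))² = (9*(3 + (4 + ⅔)))² = (9*(3 + 14/3))² = (9*(23/3))² = 69² = 4761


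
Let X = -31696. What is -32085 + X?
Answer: -63781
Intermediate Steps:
-32085 + X = -32085 - 31696 = -63781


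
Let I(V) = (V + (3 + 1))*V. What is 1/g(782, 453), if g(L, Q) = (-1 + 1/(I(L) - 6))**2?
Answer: 377789705316/377788476025 ≈ 1.0000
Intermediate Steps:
I(V) = V*(4 + V) (I(V) = (V + 4)*V = (4 + V)*V = V*(4 + V))
g(L, Q) = (-1 + 1/(-6 + L*(4 + L)))**2 (g(L, Q) = (-1 + 1/(L*(4 + L) - 6))**2 = (-1 + 1/(-6 + L*(4 + L)))**2)
1/g(782, 453) = 1/((-7 + 782*(4 + 782))**2/(-6 + 782*(4 + 782))**2) = 1/((-7 + 782*786)**2/(-6 + 782*786)**2) = 1/((-7 + 614652)**2/(-6 + 614652)**2) = 1/(614645**2/614646**2) = 1/(377788476025*(1/377789705316)) = 1/(377788476025/377789705316) = 377789705316/377788476025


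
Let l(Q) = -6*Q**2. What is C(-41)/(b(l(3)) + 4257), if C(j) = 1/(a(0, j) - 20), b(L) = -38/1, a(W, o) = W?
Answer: -1/84380 ≈ -1.1851e-5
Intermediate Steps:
b(L) = -38 (b(L) = -38*1 = -38)
C(j) = -1/20 (C(j) = 1/(0 - 20) = 1/(-20) = -1/20)
C(-41)/(b(l(3)) + 4257) = -1/(20*(-38 + 4257)) = -1/20/4219 = -1/20*1/4219 = -1/84380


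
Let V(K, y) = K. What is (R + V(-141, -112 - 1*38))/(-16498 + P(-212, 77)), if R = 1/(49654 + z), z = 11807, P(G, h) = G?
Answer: 866600/102701331 ≈ 0.0084381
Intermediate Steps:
R = 1/61461 (R = 1/(49654 + 11807) = 1/61461 ≈ 1.6270e-5)
(R + V(-141, -112 - 1*38))/(-16498 + P(-212, 77)) = (1/61461 - 141)/(-16498 - 212) = -8666000/61461/(-16710) = -8666000/61461*(-1/16710) = 866600/102701331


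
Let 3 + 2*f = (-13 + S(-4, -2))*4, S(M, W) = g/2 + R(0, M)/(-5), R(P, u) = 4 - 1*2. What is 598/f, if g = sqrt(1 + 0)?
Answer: -460/21 ≈ -21.905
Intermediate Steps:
R(P, u) = 2 (R(P, u) = 4 - 2 = 2)
g = 1 (g = sqrt(1) = 1)
S(M, W) = 1/10 (S(M, W) = 1/2 + 2/(-5) = 1*(1/2) + 2*(-1/5) = 1/2 - 2/5 = 1/10)
f = -273/10 (f = -3/2 + ((-13 + 1/10)*4)/2 = -3/2 + (-129/10*4)/2 = -3/2 + (1/2)*(-258/5) = -3/2 - 129/5 = -273/10 ≈ -27.300)
598/f = 598/(-273/10) = 598*(-10/273) = -460/21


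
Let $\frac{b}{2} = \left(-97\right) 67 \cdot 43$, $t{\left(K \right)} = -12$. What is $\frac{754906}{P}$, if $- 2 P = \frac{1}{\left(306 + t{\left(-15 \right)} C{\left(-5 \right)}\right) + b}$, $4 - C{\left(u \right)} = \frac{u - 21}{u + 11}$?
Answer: $843544042896$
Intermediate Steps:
$C{\left(u \right)} = 4 - \frac{-21 + u}{11 + u}$ ($C{\left(u \right)} = 4 - \frac{u - 21}{u + 11} = 4 - \frac{-21 + u}{11 + u}$)
$b = -558914$ ($b = 2 \left(-97\right) 67 \cdot 43 = 2 \left(\left(-6499\right) 43\right) = 2 \left(-279457\right) = -558914$)
$P = \frac{1}{1117416}$ ($P = - \frac{1}{2 \left(\left(306 - 12 \frac{65 + 3 \left(-5\right)}{11 - 5}\right) - 558914\right)} = - \frac{1}{2 \left(\left(306 - 12 \frac{65 - 15}{6}\right) - 558914\right)} = - \frac{1}{2 \left(\left(306 - 12 \cdot \frac{1}{6} \cdot 50\right) - 558914\right)} = - \frac{1}{2 \left(\left(306 - 100\right) - 558914\right)} = - \frac{1}{2 \left(206 - 558914\right)} = - \frac{1}{2 \left(-558708\right)} = \left(- \frac{1}{2}\right) \left(- \frac{1}{558708}\right) = \frac{1}{1117416} \approx 8.9492 \cdot 10^{-7}$)
$\frac{754906}{P} = 754906 \frac{1}{\frac{1}{1117416}} = 754906 \cdot 1117416 = 843544042896$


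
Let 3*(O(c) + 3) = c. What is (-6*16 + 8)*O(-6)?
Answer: 440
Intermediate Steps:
O(c) = -3 + c/3
(-6*16 + 8)*O(-6) = (-6*16 + 8)*(-3 + (1/3)*(-6)) = (-96 + 8)*(-3 - 2) = -88*(-5) = 440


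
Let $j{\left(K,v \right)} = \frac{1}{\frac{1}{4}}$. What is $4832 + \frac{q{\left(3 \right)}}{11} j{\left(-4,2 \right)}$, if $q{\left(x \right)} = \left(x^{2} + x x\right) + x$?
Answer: $\frac{53236}{11} \approx 4839.6$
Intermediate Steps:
$q{\left(x \right)} = x + 2 x^{2}$ ($q{\left(x \right)} = \left(x^{2} + x^{2}\right) + x = 2 x^{2} + x = x + 2 x^{2}$)
$j{\left(K,v \right)} = 4$ ($j{\left(K,v \right)} = \frac{1}{\frac{1}{4}} = 4$)
$4832 + \frac{q{\left(3 \right)}}{11} j{\left(-4,2 \right)} = 4832 + \frac{3 \left(1 + 2 \cdot 3\right)}{11} \cdot 4 = 4832 + 3 \left(1 + 6\right) \frac{1}{11} \cdot 4 = 4832 + 3 \cdot 7 \cdot \frac{1}{11} \cdot 4 = 4832 + 21 \cdot \frac{1}{11} \cdot 4 = 4832 + \frac{21}{11} \cdot 4 = 4832 + \frac{84}{11} = \frac{53236}{11}$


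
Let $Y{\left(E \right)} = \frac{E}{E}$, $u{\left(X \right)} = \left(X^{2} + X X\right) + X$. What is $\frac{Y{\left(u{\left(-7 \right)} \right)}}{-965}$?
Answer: $- \frac{1}{965} \approx -0.0010363$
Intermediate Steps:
$u{\left(X \right)} = X + 2 X^{2}$ ($u{\left(X \right)} = \left(X^{2} + X^{2}\right) + X = 2 X^{2} + X = X + 2 X^{2}$)
$Y{\left(E \right)} = 1$
$\frac{Y{\left(u{\left(-7 \right)} \right)}}{-965} = 1 \frac{1}{-965} = 1 \left(- \frac{1}{965}\right) = - \frac{1}{965}$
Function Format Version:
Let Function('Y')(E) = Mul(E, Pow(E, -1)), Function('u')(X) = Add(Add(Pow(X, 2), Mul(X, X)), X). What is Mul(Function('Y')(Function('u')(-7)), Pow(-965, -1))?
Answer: Rational(-1, 965) ≈ -0.0010363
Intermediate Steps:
Function('u')(X) = Add(X, Mul(2, Pow(X, 2))) (Function('u')(X) = Add(Add(Pow(X, 2), Pow(X, 2)), X) = Add(Mul(2, Pow(X, 2)), X) = Add(X, Mul(2, Pow(X, 2))))
Function('Y')(E) = 1
Mul(Function('Y')(Function('u')(-7)), Pow(-965, -1)) = Mul(1, Pow(-965, -1)) = Mul(1, Rational(-1, 965)) = Rational(-1, 965)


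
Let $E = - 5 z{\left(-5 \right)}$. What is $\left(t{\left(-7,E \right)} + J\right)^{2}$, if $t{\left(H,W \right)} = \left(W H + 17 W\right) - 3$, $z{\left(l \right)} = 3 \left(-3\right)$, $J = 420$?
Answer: $751689$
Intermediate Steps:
$z{\left(l \right)} = -9$
$E = 45$ ($E = \left(-5\right) \left(-9\right) = 45$)
$t{\left(H,W \right)} = -3 + 17 W + H W$ ($t{\left(H,W \right)} = \left(H W + 17 W\right) - 3 = \left(17 W + H W\right) - 3 = -3 + 17 W + H W$)
$\left(t{\left(-7,E \right)} + J\right)^{2} = \left(\left(-3 + 17 \cdot 45 - 315\right) + 420\right)^{2} = \left(\left(-3 + 765 - 315\right) + 420\right)^{2} = \left(447 + 420\right)^{2} = 867^{2} = 751689$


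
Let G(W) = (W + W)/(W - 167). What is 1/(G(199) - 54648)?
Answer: -16/874169 ≈ -1.8303e-5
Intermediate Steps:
G(W) = 2*W/(-167 + W) (G(W) = (2*W)/(-167 + W) = 2*W/(-167 + W))
1/(G(199) - 54648) = 1/(2*199/(-167 + 199) - 54648) = 1/(2*199/32 - 54648) = 1/(2*199*(1/32) - 54648) = 1/(199/16 - 54648) = 1/(-874169/16) = -16/874169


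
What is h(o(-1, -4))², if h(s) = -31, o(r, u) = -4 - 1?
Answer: 961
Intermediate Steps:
o(r, u) = -5
h(o(-1, -4))² = (-31)² = 961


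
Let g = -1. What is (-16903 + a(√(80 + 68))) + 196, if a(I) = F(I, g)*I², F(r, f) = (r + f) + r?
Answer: -16855 + 592*√37 ≈ -13254.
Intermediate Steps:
F(r, f) = f + 2*r (F(r, f) = (f + r) + r = f + 2*r)
a(I) = I²*(-1 + 2*I) (a(I) = (-1 + 2*I)*I² = I²*(-1 + 2*I))
(-16903 + a(√(80 + 68))) + 196 = (-16903 + (√(80 + 68))²*(-1 + 2*√(80 + 68))) + 196 = (-16903 + (√148)²*(-1 + 2*√148)) + 196 = (-16903 + (2*√37)²*(-1 + 2*(2*√37))) + 196 = (-16903 + 148*(-1 + 4*√37)) + 196 = (-16903 + (-148 + 592*√37)) + 196 = (-17051 + 592*√37) + 196 = -16855 + 592*√37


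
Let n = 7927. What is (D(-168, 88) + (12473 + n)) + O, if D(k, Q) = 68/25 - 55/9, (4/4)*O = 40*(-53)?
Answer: 4112237/225 ≈ 18277.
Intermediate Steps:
O = -2120 (O = 40*(-53) = -2120)
D(k, Q) = -763/225 (D(k, Q) = 68*(1/25) - 55*⅑ = 68/25 - 55/9 = -763/225)
(D(-168, 88) + (12473 + n)) + O = (-763/225 + (12473 + 7927)) - 2120 = (-763/225 + 20400) - 2120 = 4589237/225 - 2120 = 4112237/225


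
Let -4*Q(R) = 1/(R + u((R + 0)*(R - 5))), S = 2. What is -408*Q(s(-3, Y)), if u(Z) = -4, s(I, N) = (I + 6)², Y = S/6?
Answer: 102/5 ≈ 20.400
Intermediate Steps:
Y = ⅓ (Y = 2/6 = 2*(⅙) = ⅓ ≈ 0.33333)
s(I, N) = (6 + I)²
Q(R) = -1/(4*(-4 + R)) (Q(R) = -1/(4*(R - 4)) = -1/(4*(-4 + R)))
-408*Q(s(-3, Y)) = -(-408)/(-16 + 4*(6 - 3)²) = -(-408)/(-16 + 4*3²) = -(-408)/(-16 + 4*9) = -(-408)/(-16 + 36) = -(-408)/20 = -408*(-1/20) = 102/5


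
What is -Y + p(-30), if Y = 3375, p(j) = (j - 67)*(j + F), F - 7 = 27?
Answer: -3763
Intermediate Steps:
F = 34 (F = 7 + 27 = 34)
p(j) = (-67 + j)*(34 + j) (p(j) = (j - 67)*(j + 34) = (-67 + j)*(34 + j))
-Y + p(-30) = -1*3375 + (-2278 + (-30)² - 33*(-30)) = -3375 + (-2278 + 900 + 990) = -3375 - 388 = -3763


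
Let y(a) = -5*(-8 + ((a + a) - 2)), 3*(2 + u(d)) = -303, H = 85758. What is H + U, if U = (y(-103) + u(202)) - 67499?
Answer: 19236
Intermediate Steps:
u(d) = -103 (u(d) = -2 + (⅓)*(-303) = -2 - 101 = -103)
y(a) = 50 - 10*a (y(a) = -5*(-8 + (2*a - 2)) = -5*(-8 + (-2 + 2*a)) = -5*(-10 + 2*a) = 50 - 10*a)
U = -66522 (U = ((50 - 10*(-103)) - 103) - 67499 = ((50 + 1030) - 103) - 67499 = (1080 - 103) - 67499 = 977 - 67499 = -66522)
H + U = 85758 - 66522 = 19236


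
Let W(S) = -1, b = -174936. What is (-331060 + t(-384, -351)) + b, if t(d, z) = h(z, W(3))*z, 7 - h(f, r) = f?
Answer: -631654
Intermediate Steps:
h(f, r) = 7 - f
t(d, z) = z*(7 - z) (t(d, z) = (7 - z)*z = z*(7 - z))
(-331060 + t(-384, -351)) + b = (-331060 - 351*(7 - 1*(-351))) - 174936 = (-331060 - 351*(7 + 351)) - 174936 = (-331060 - 351*358) - 174936 = (-331060 - 125658) - 174936 = -456718 - 174936 = -631654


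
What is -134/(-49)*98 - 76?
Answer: 192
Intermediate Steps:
-134/(-49)*98 - 76 = -134*(-1/49)*98 - 76 = (134/49)*98 - 76 = 268 - 76 = 192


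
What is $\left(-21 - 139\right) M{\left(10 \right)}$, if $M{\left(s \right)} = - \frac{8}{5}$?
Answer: $256$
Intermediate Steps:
$M{\left(s \right)} = - \frac{8}{5}$ ($M{\left(s \right)} = \left(-8\right) \frac{1}{5} = - \frac{8}{5}$)
$\left(-21 - 139\right) M{\left(10 \right)} = \left(-21 - 139\right) \left(- \frac{8}{5}\right) = \left(-160\right) \left(- \frac{8}{5}\right) = 256$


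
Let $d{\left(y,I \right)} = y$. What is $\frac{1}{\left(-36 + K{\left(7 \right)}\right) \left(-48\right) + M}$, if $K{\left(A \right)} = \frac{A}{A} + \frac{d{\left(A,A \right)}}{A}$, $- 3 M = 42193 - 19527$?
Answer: $- \frac{3}{17770} \approx -0.00016882$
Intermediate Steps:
$M = - \frac{22666}{3}$ ($M = - \frac{42193 - 19527}{3} = \left(- \frac{1}{3}\right) 22666 = - \frac{22666}{3} \approx -7555.3$)
$K{\left(A \right)} = 2$ ($K{\left(A \right)} = \frac{A}{A} + \frac{A}{A} = 1 + 1 = 2$)
$\frac{1}{\left(-36 + K{\left(7 \right)}\right) \left(-48\right) + M} = \frac{1}{\left(-36 + 2\right) \left(-48\right) - \frac{22666}{3}} = \frac{1}{\left(-34\right) \left(-48\right) - \frac{22666}{3}} = \frac{1}{1632 - \frac{22666}{3}} = \frac{1}{- \frac{17770}{3}} = - \frac{3}{17770}$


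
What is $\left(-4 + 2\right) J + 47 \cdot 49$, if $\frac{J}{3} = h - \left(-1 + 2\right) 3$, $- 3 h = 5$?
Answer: $2331$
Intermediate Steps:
$h = - \frac{5}{3}$ ($h = \left(- \frac{1}{3}\right) 5 = - \frac{5}{3} \approx -1.6667$)
$J = -14$ ($J = 3 \left(- \frac{5}{3} - \left(-1 + 2\right) 3\right) = 3 \left(- \frac{5}{3} - 1 \cdot 3\right) = 3 \left(- \frac{5}{3} - 3\right) = 3 \left(- \frac{14}{3}\right) = -14$)
$\left(-4 + 2\right) J + 47 \cdot 49 = \left(-4 + 2\right) \left(-14\right) + 47 \cdot 49 = \left(-2\right) \left(-14\right) + 2303 = 28 + 2303 = 2331$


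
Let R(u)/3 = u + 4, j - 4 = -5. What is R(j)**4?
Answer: 6561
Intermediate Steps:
j = -1 (j = 4 - 5 = -1)
R(u) = 12 + 3*u (R(u) = 3*(u + 4) = 3*(4 + u) = 12 + 3*u)
R(j)**4 = (12 + 3*(-1))**4 = (12 - 3)**4 = 9**4 = 6561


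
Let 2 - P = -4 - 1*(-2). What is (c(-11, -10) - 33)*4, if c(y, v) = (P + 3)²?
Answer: 64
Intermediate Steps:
P = 4 (P = 2 - (-4 - 1*(-2)) = 2 - (-4 + 2) = 2 - 1*(-2) = 2 + 2 = 4)
c(y, v) = 49 (c(y, v) = (4 + 3)² = 7² = 49)
(c(-11, -10) - 33)*4 = (49 - 33)*4 = 16*4 = 64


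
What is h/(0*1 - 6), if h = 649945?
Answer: -649945/6 ≈ -1.0832e+5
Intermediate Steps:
h/(0*1 - 6) = 649945/(0*1 - 6) = 649945/(0 - 6) = 649945/(-6) = -⅙*649945 = -649945/6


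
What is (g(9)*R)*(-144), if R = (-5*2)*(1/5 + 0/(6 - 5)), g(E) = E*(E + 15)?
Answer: 62208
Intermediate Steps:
g(E) = E*(15 + E)
R = -2 (R = -10*(1*(1/5) + 0/1) = -10*(1/5 + 0*1) = -10*(1/5 + 0) = -10*1/5 = -2)
(g(9)*R)*(-144) = ((9*(15 + 9))*(-2))*(-144) = ((9*24)*(-2))*(-144) = (216*(-2))*(-144) = -432*(-144) = 62208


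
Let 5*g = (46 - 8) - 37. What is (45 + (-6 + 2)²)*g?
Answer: 61/5 ≈ 12.200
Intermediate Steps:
g = ⅕ (g = ((46 - 8) - 37)/5 = (38 - 37)/5 = (⅕)*1 = ⅕ ≈ 0.20000)
(45 + (-6 + 2)²)*g = (45 + (-6 + 2)²)*(⅕) = (45 + (-4)²)*(⅕) = (45 + 16)*(⅕) = 61*(⅕) = 61/5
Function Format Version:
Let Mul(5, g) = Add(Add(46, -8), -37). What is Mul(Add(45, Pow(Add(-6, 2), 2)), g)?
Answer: Rational(61, 5) ≈ 12.200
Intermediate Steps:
g = Rational(1, 5) (g = Mul(Rational(1, 5), Add(Add(46, -8), -37)) = Mul(Rational(1, 5), Add(38, -37)) = Mul(Rational(1, 5), 1) = Rational(1, 5) ≈ 0.20000)
Mul(Add(45, Pow(Add(-6, 2), 2)), g) = Mul(Add(45, Pow(Add(-6, 2), 2)), Rational(1, 5)) = Mul(Add(45, Pow(-4, 2)), Rational(1, 5)) = Mul(Add(45, 16), Rational(1, 5)) = Mul(61, Rational(1, 5)) = Rational(61, 5)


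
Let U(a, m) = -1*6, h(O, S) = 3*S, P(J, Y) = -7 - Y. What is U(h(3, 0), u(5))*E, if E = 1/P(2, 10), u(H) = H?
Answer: 6/17 ≈ 0.35294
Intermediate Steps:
E = -1/17 (E = 1/(-7 - 1*10) = 1/(-7 - 10) = 1/(-17) = -1/17 ≈ -0.058824)
U(a, m) = -6
U(h(3, 0), u(5))*E = -6*(-1/17) = 6/17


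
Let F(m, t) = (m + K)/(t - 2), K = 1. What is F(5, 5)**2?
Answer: 4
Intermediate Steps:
F(m, t) = (1 + m)/(-2 + t) (F(m, t) = (m + 1)/(t - 2) = (1 + m)/(-2 + t))
F(5, 5)**2 = ((1 + 5)/(-2 + 5))**2 = (6/3)**2 = ((1/3)*6)**2 = 2**2 = 4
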